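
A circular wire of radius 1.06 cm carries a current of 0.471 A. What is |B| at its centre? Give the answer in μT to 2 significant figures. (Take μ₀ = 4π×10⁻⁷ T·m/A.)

At the centre of a circular loop the Biot–Savart law gives B = μ₀I/(2R).
B = (4π×10⁻⁷ × 0.471) / (2 × 0.0106) = 2.79×10⁻⁵ T.

B ≈ 28 μT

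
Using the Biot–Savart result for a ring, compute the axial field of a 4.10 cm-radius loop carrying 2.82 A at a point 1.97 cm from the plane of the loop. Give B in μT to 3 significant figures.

B ≈ 31.6 μT

On the axis of a circular loop, B = μ₀IR² / [2(R²+z²)^(3/2)].
R² + z² = (0.041)² + (0.0197)² = 0.002069 m², and (R²+z²)^(3/2) = 9.41×10⁻⁵ m³.
B = (4π×10⁻⁷ × 2.82 × 0.001681) / (2 × 9.41×10⁻⁵) = 3.16×10⁻⁵ T.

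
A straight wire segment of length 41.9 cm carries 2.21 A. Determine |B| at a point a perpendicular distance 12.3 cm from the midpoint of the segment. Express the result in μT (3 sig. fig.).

For a finite straight segment, B = (μ₀I/4πd)(sinθ₁ + sinθ₂), where θ₁, θ₂ are the angles from the perpendicular to each end.
The perpendicular from the point meets the wire at its midpoint, so each end is L/2 = 0.2095 m away along the wire.
sinθ₁ = 0.2095/√(0.2095²+0.123²) = 0.8624; sinθ₂ = 0.2095/√(0.2095²+0.123²) = 0.8624.
B = (4π×10⁻⁷ × 2.21) / (4π × 0.123) × (0.8624 + 0.8624) = 3.10×10⁻⁶ T.

B ≈ 3.10 μT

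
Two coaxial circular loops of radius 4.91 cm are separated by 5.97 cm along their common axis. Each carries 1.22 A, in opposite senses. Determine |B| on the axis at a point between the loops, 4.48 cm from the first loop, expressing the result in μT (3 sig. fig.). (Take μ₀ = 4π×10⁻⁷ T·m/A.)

B ≈ 7.39 μT

Each loop contributes B = μ₀IR²/[2(R²+z²)^(3/2)] on the axis, with z measured from that loop.
Loop 1 (z = 0.0448 m): B₁ = 6.29×10⁻⁶ T. Loop 2 (z = 0.0149 m): B₂ = 1.37×10⁻⁵ T.
The fields oppose: B = |B₁ − B₂| = 7.39×10⁻⁶ T.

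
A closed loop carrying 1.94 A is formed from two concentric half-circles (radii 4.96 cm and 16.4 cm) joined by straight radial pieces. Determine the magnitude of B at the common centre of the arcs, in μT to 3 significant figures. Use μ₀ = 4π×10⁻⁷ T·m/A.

The radial connectors point toward the centre, so dl × r̂ = 0 and they contribute nothing.
Each semicircle gives μ₀I/(4R): inner arc 1.23×10⁻⁵ T, outer arc 3.72×10⁻⁶ T.
The two arcs carry current in opposite angular senses, so their fields oppose: B = |1.23×10⁻⁵ − 3.72×10⁻⁶| = 8.57×10⁻⁶ T.

B ≈ 8.57 μT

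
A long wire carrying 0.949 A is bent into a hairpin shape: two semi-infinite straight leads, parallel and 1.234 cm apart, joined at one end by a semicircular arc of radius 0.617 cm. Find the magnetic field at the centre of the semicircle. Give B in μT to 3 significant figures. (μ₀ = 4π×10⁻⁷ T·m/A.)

B ≈ 79.1 μT

The semicircular arc contributes B_arc = μ₀I·π/(4πR) = μ₀I/(4R) = 4.83×10⁻⁵ T.
Each semi-infinite lead is at perpendicular distance R = 0.00617 m from the centre, with the perpendicular foot at its near end, so it contributes μ₀I/(4πR); both point the same way, together 3.08×10⁻⁵ T.
Arc and leads all point the same direction: B = 4.83×10⁻⁵ + 3.08×10⁻⁵ = 7.91×10⁻⁵ T.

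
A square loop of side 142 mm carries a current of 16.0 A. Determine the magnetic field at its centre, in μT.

Each side is a finite straight segment at perpendicular distance d = a/(2 tan(π/4)) = 0.071 m from the centre, with end-angles ±π/4.
One side contributes B₁ = (μ₀I/4πd)·2 sin(π/4) = 3.19×10⁻⁵ T.
All 4 sides add in the same direction: B = 4 × 3.19×10⁻⁵ = 1.27×10⁻⁴ T.

B ≈ 127 μT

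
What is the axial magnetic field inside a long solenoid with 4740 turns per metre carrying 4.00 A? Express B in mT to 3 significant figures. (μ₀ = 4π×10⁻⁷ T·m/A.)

Inside a long solenoid, B = μ₀nI with n = 4740 turns/m.
B = 4π×10⁻⁷ × 4740 × 4.00 = 2.38×10⁻² T.

B ≈ 23.8 mT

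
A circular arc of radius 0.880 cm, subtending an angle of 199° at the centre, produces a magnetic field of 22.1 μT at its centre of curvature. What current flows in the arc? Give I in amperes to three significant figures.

For a circular arc, B = μ₀Iφ/(4πR) with φ in radians; here φ = 3.473 rad.
So I = 4πRB/(μ₀φ) = 4π × 0.0088 × 2.21×10⁻⁵ / (4π×10⁻⁷ × 3.473) = 0.560 A.

I ≈ 0.560 A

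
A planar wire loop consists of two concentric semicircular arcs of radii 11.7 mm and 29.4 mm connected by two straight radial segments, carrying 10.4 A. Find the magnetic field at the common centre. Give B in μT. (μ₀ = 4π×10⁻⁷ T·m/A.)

The radial connectors point toward the centre, so dl × r̂ = 0 and they contribute nothing.
Each semicircle gives μ₀I/(4R): inner arc 2.79×10⁻⁴ T, outer arc 1.11×10⁻⁴ T.
The two arcs carry current in opposite angular senses, so their fields oppose: B = |2.79×10⁻⁴ − 1.11×10⁻⁴| = 1.68×10⁻⁴ T.

B ≈ 168 μT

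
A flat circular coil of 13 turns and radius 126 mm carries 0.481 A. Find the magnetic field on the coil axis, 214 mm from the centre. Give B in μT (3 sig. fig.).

B ≈ 4.07 μT

For an N-turn flat coil, B = Nμ₀IR²/[2(R²+z²)^(3/2)] with R = 0.126 m, z = 0.214 m.
B = 13 × 3.13×10⁻⁷ T = 4.07×10⁻⁶ T.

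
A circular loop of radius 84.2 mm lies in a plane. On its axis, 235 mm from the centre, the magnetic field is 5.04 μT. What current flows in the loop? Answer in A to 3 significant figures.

I ≈ 17.6 A

On the axis of a loop, B = μ₀IR²/[2(R²+z²)^(3/2)], so I = 2B(R²+z²)^(3/2)/(μ₀R²).
R² + z² = 0.00709 + 0.05523 = 0.06231 m²; raised to 3/2 gives 1.56×10⁻² m³.
I = 2 × 5.04×10⁻⁶ × 1.56×10⁻² / (1.26×10⁻⁶ × 0.00709) = 17.6 A.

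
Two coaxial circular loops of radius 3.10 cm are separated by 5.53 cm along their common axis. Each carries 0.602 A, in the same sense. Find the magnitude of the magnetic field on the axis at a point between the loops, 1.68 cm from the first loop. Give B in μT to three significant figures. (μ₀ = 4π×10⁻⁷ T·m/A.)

B ≈ 11.3 μT

Each loop contributes B = μ₀IR²/[2(R²+z²)^(3/2)] on the axis, with z measured from that loop.
Loop 1 (z = 0.0168 m): B₁ = 8.29×10⁻⁶ T. Loop 2 (z = 0.0385 m): B₂ = 3.01×10⁻⁶ T.
The fields add: B = B₁ + B₂ = 1.13×10⁻⁵ T.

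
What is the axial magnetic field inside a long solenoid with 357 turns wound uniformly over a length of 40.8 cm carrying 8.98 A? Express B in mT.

B ≈ 9.87 mT

Inside a long solenoid, B = μ₀nI with n = 875 turns/m.
B = 4π×10⁻⁷ × 875 × 8.98 = 9.87×10⁻³ T.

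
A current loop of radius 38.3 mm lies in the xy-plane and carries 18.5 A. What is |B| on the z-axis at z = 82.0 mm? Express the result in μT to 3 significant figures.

B ≈ 23.0 μT

On the axis of a circular loop, B = μ₀IR² / [2(R²+z²)^(3/2)].
R² + z² = (0.0383)² + (0.082)² = 0.008191 m², and (R²+z²)^(3/2) = 7.41×10⁻⁴ m³.
B = (4π×10⁻⁷ × 18.5 × 0.001467) / (2 × 7.41×10⁻⁴) = 2.30×10⁻⁵ T.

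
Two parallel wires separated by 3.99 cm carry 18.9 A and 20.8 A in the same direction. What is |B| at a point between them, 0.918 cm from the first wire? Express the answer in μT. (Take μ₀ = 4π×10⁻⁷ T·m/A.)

Each long wire gives B = μ₀I/(2πd). Distances are d₁ = 0.00918 m and d₂ = 0.03072 m.
B₁ = 4.12×10⁻⁴ T, B₂ = 1.35×10⁻⁴ T.
Between parallel currents the two contributions point in opposite directions, so they subtract. B = |B₁ − B₂| = |4.12×10⁻⁴ − 1.35×10⁻⁴| = 2.76×10⁻⁴ T.

B ≈ 276 μT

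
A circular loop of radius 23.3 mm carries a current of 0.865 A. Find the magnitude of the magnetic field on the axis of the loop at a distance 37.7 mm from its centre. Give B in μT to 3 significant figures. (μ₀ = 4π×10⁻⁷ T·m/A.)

On the axis of a circular loop, B = μ₀IR² / [2(R²+z²)^(3/2)].
R² + z² = (0.0233)² + (0.0377)² = 0.001964 m², and (R²+z²)^(3/2) = 8.71×10⁻⁵ m³.
B = (4π×10⁻⁷ × 0.865 × 0.0005429) / (2 × 8.71×10⁻⁵) = 3.39×10⁻⁶ T.

B ≈ 3.39 μT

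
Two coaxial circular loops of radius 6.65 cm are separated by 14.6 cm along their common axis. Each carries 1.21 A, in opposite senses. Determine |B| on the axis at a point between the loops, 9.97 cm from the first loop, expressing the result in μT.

B ≈ 4.37 μT

Each loop contributes B = μ₀IR²/[2(R²+z²)^(3/2)] on the axis, with z measured from that loop.
Loop 1 (z = 0.0997 m): B₁ = 1.95×10⁻⁶ T. Loop 2 (z = 0.0463 m): B₂ = 6.32×10⁻⁶ T.
The fields oppose: B = |B₁ − B₂| = 4.37×10⁻⁶ T.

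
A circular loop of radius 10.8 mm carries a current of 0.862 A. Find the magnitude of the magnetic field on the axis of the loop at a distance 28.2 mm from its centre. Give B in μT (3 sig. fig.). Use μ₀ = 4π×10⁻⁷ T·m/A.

On the axis of a circular loop, B = μ₀IR² / [2(R²+z²)^(3/2)].
R² + z² = (0.0108)² + (0.0282)² = 0.0009119 m², and (R²+z²)^(3/2) = 2.75×10⁻⁵ m³.
B = (4π×10⁻⁷ × 0.862 × 0.0001166) / (2 × 2.75×10⁻⁵) = 2.29×10⁻⁶ T.

B ≈ 2.29 μT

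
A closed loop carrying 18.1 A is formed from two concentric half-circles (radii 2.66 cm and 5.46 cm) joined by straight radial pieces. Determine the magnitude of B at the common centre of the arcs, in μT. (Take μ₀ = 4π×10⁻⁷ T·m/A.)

The radial connectors point toward the centre, so dl × r̂ = 0 and they contribute nothing.
Each semicircle gives μ₀I/(4R): inner arc 2.14×10⁻⁴ T, outer arc 1.04×10⁻⁴ T.
The two arcs carry current in opposite angular senses, so their fields oppose: B = |2.14×10⁻⁴ − 1.04×10⁻⁴| = 1.10×10⁻⁴ T.

B ≈ 110 μT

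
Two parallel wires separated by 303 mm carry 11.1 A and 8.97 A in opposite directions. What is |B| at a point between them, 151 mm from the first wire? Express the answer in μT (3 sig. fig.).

Each long wire gives B = μ₀I/(2πd). Distances are d₁ = 0.151 m and d₂ = 0.152 m.
B₁ = 1.47×10⁻⁵ T, B₂ = 1.18×10⁻⁵ T.
Between antiparallel currents both contributions point the same way, so they add. B = B₁ + B₂ = 1.47×10⁻⁵ + 1.18×10⁻⁵ = 2.65×10⁻⁵ T.

B ≈ 26.5 μT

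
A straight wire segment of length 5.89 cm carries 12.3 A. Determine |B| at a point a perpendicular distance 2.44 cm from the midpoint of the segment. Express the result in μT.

For a finite straight segment, B = (μ₀I/4πd)(sinθ₁ + sinθ₂), where θ₁, θ₂ are the angles from the perpendicular to each end.
The perpendicular from the point meets the wire at its midpoint, so each end is L/2 = 0.02945 m away along the wire.
sinθ₁ = 0.02945/√(0.02945²+0.0244²) = 0.7700; sinθ₂ = 0.02945/√(0.02945²+0.0244²) = 0.7700.
B = (4π×10⁻⁷ × 12.3) / (4π × 0.0244) × (0.7700 + 0.7700) = 7.76×10⁻⁵ T.

B ≈ 77.6 μT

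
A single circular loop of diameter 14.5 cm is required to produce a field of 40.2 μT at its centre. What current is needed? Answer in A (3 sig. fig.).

I ≈ 4.64 A

At the centre of a circular loop B = μ₀I/(2R), so I = 2RB/μ₀.
With R = 0.0725 m, I = 2 × 0.0725 × 4.02×10⁻⁵ / (4π×10⁻⁷) = 4.64 A.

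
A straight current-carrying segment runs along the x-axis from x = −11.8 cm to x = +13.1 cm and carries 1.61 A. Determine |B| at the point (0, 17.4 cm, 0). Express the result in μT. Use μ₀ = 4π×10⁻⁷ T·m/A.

For a finite straight segment, B = (μ₀I/4πd)(sinθ₁ + sinθ₂), where θ₁, θ₂ are the angles from the perpendicular to each end.
The perpendicular distance is d = 0.174 m; the end-offsets along the wire are a = 0.118 m and b = 0.131 m.
sinθ₁ = 0.118/√(0.118²+0.174²) = 0.5613; sinθ₂ = 0.131/√(0.131²+0.174²) = 0.6015.
B = (4π×10⁻⁷ × 1.61) / (4π × 0.174) × (0.5613 + 0.6015) = 1.08×10⁻⁶ T.

B ≈ 1.08 μT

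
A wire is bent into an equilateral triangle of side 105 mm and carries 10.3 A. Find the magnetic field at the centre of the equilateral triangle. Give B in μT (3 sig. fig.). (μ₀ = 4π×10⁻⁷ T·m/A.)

Each side is a finite straight segment at perpendicular distance d = a/(2 tan(π/3)) = 0.03031 m from the centre, with end-angles ±π/3.
One side contributes B₁ = (μ₀I/4πd)·2 sin(π/3) = 5.89×10⁻⁵ T.
All 3 sides add in the same direction: B = 3 × 5.89×10⁻⁵ = 1.77×10⁻⁴ T.

B ≈ 177 μT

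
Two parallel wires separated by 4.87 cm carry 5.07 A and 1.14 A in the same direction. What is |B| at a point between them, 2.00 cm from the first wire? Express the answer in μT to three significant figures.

Each long wire gives B = μ₀I/(2πd). Distances are d₁ = 0.02 m and d₂ = 0.0287 m.
B₁ = 5.07×10⁻⁵ T, B₂ = 7.94×10⁻⁶ T.
Between parallel currents the two contributions point in opposite directions, so they subtract. B = |B₁ − B₂| = |5.07×10⁻⁵ − 7.94×10⁻⁶| = 4.28×10⁻⁵ T.

B ≈ 42.8 μT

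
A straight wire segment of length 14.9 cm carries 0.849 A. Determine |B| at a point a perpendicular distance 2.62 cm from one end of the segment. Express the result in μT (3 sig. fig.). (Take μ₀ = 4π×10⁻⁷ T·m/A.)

For a finite straight segment, B = (μ₀I/4πd)(sinθ₁ + sinθ₂), where θ₁, θ₂ are the angles from the perpendicular to each end.
The perpendicular foot is at one end, so the two end-offsets along the wire are 0 and L = 0.149 m.
sinθ₁ = 0/√(0²+0.0262²) = 0.0000; sinθ₂ = 0.149/√(0.149²+0.0262²) = 0.9849.
B = (4π×10⁻⁷ × 0.849) / (4π × 0.0262) × (0.0000 + 0.9849) = 3.19×10⁻⁶ T.

B ≈ 3.19 μT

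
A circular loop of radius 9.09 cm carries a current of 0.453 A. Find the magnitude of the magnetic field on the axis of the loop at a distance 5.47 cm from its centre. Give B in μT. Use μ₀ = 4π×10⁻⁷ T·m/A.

On the axis of a circular loop, B = μ₀IR² / [2(R²+z²)^(3/2)].
R² + z² = (0.0909)² + (0.0547)² = 0.01125 m², and (R²+z²)^(3/2) = 1.19×10⁻³ m³.
B = (4π×10⁻⁷ × 0.453 × 0.008263) / (2 × 1.19×10⁻³) = 1.97×10⁻⁶ T.

B ≈ 1.97 μT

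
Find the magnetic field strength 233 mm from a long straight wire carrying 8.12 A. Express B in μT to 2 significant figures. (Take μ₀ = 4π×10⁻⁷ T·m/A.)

For an infinitely long straight wire, B = μ₀I/(2πd).
B = (4π×10⁻⁷ × 8.12) / (2π × 0.233) = 6.97×10⁻⁶ T.

B ≈ 7.0 μT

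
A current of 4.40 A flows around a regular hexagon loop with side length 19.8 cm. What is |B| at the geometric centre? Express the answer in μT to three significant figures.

Each side is a finite straight segment at perpendicular distance d = a/(2 tan(π/6)) = 0.1715 m from the centre, with end-angles ±π/6.
One side contributes B₁ = (μ₀I/4πd)·2 sin(π/6) = 2.57×10⁻⁶ T.
All 6 sides add in the same direction: B = 6 × 2.57×10⁻⁶ = 1.54×10⁻⁵ T.

B ≈ 15.4 μT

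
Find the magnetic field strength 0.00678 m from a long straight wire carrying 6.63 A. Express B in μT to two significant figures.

For an infinitely long straight wire, B = μ₀I/(2πd).
B = (4π×10⁻⁷ × 6.63) / (2π × 0.00678) = 1.96×10⁻⁴ T.

B ≈ 200 μT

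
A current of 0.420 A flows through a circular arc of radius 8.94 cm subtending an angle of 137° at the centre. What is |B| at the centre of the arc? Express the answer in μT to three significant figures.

The Biot–Savart field of a circular arc at its centre is B = μ₀Iφ/(4πR), with φ = 2.391 rad.
B = (4π×10⁻⁷ × 0.420 × 2.391) / (4π × 0.0894) = 1.12×10⁻⁶ T.

B ≈ 1.12 μT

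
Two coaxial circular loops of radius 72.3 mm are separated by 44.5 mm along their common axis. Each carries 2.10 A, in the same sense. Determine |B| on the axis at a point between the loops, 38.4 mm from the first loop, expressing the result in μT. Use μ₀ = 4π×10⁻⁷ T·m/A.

B ≈ 30.6 μT

Each loop contributes B = μ₀IR²/[2(R²+z²)^(3/2)] on the axis, with z measured from that loop.
Loop 1 (z = 0.0384 m): B₁ = 1.26×10⁻⁵ T. Loop 2 (z = 0.0061 m): B₂ = 1.81×10⁻⁵ T.
The fields add: B = B₁ + B₂ = 3.06×10⁻⁵ T.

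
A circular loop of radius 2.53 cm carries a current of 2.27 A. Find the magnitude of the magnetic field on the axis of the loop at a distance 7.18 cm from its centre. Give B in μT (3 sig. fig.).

On the axis of a circular loop, B = μ₀IR² / [2(R²+z²)^(3/2)].
R² + z² = (0.0253)² + (0.0718)² = 0.005795 m², and (R²+z²)^(3/2) = 4.41×10⁻⁴ m³.
B = (4π×10⁻⁷ × 2.27 × 0.0006401) / (2 × 4.41×10⁻⁴) = 2.07×10⁻⁶ T.

B ≈ 2.07 μT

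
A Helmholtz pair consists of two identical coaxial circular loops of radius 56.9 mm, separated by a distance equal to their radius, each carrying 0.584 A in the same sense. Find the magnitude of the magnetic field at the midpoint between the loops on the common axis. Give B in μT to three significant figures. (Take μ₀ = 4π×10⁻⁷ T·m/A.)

B ≈ 9.23 μT

Each loop contributes B = μ₀IR²/[2(R²+z²)^(3/2)] on the axis, with z measured from that loop.
Loop 1 (z = 0.02845 m): B₁ = 4.61×10⁻⁶ T. Loop 2 (z = 0.02845 m): B₂ = 4.61×10⁻⁶ T.
The fields add: B = B₁ + B₂ = 9.23×10⁻⁶ T.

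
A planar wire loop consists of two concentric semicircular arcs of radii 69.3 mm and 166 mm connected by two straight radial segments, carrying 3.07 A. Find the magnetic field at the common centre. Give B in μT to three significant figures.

The radial connectors point toward the centre, so dl × r̂ = 0 and they contribute nothing.
Each semicircle gives μ₀I/(4R): inner arc 1.39×10⁻⁵ T, outer arc 5.81×10⁻⁶ T.
The two arcs carry current in opposite angular senses, so their fields oppose: B = |1.39×10⁻⁵ − 5.81×10⁻⁶| = 8.11×10⁻⁶ T.

B ≈ 8.11 μT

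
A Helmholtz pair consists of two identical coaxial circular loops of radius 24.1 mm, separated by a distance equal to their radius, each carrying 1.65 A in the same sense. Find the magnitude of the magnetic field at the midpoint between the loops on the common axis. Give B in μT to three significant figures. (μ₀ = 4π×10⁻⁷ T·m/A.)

B ≈ 61.6 μT

Each loop contributes B = μ₀IR²/[2(R²+z²)^(3/2)] on the axis, with z measured from that loop.
Loop 1 (z = 0.01205 m): B₁ = 3.08×10⁻⁵ T. Loop 2 (z = 0.01205 m): B₂ = 3.08×10⁻⁵ T.
The fields add: B = B₁ + B₂ = 6.16×10⁻⁵ T.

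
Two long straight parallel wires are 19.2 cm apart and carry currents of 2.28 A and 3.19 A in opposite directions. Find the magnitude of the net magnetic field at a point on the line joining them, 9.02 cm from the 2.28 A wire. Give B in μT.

B ≈ 11.3 μT

Each long wire gives B = μ₀I/(2πd). Distances are d₁ = 0.0902 m and d₂ = 0.1018 m.
B₁ = 5.06×10⁻⁶ T, B₂ = 6.27×10⁻⁶ T.
Between antiparallel currents both contributions point the same way, so they add. B = B₁ + B₂ = 5.06×10⁻⁶ + 6.27×10⁻⁶ = 1.13×10⁻⁵ T.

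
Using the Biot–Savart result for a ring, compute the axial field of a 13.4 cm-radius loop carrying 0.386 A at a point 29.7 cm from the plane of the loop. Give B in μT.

On the axis of a circular loop, B = μ₀IR² / [2(R²+z²)^(3/2)].
R² + z² = (0.134)² + (0.297)² = 0.1062 m², and (R²+z²)^(3/2) = 3.46×10⁻² m³.
B = (4π×10⁻⁷ × 0.386 × 0.01796) / (2 × 3.46×10⁻²) = 1.26×10⁻⁷ T.

B ≈ 0.126 μT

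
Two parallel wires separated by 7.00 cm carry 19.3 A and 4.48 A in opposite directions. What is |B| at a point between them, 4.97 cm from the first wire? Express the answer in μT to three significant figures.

B ≈ 122 μT

Each long wire gives B = μ₀I/(2πd). Distances are d₁ = 0.0497 m and d₂ = 0.0203 m.
B₁ = 7.77×10⁻⁵ T, B₂ = 4.41×10⁻⁵ T.
Between antiparallel currents both contributions point the same way, so they add. B = B₁ + B₂ = 7.77×10⁻⁵ + 4.41×10⁻⁵ = 1.22×10⁻⁴ T.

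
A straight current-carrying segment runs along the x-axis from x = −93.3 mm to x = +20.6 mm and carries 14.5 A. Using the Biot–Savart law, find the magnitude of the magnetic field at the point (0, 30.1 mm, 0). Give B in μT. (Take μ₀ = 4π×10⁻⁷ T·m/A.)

B ≈ 73.1 μT

For a finite straight segment, B = (μ₀I/4πd)(sinθ₁ + sinθ₂), where θ₁, θ₂ are the angles from the perpendicular to each end.
The perpendicular distance is d = 0.0301 m; the end-offsets along the wire are a = 0.0933 m and b = 0.0206 m.
sinθ₁ = 0.0933/√(0.0933²+0.0301²) = 0.9517; sinθ₂ = 0.0206/√(0.0206²+0.0301²) = 0.5648.
B = (4π×10⁻⁷ × 14.5) / (4π × 0.0301) × (0.9517 + 0.5648) = 7.31×10⁻⁵ T.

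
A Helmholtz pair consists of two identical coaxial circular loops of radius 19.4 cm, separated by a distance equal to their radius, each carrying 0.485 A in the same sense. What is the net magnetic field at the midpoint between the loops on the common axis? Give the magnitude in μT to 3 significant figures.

Each loop contributes B = μ₀IR²/[2(R²+z²)^(3/2)] on the axis, with z measured from that loop.
Loop 1 (z = 0.097 m): B₁ = 1.12×10⁻⁶ T. Loop 2 (z = 0.097 m): B₂ = 1.12×10⁻⁶ T.
The fields add: B = B₁ + B₂ = 2.25×10⁻⁶ T.

B ≈ 2.25 μT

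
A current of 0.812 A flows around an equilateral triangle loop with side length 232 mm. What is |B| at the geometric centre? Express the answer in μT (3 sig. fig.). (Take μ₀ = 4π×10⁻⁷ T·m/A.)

Each side is a finite straight segment at perpendicular distance d = a/(2 tan(π/3)) = 0.06697 m from the centre, with end-angles ±π/3.
One side contributes B₁ = (μ₀I/4πd)·2 sin(π/3) = 2.10×10⁻⁶ T.
All 3 sides add in the same direction: B = 3 × 2.10×10⁻⁶ = 6.30×10⁻⁶ T.

B ≈ 6.30 μT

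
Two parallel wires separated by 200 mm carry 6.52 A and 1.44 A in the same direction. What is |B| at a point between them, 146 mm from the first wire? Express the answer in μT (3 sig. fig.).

Each long wire gives B = μ₀I/(2πd). Distances are d₁ = 0.146 m and d₂ = 0.054 m.
B₁ = 8.93×10⁻⁶ T, B₂ = 5.33×10⁻⁶ T.
Between parallel currents the two contributions point in opposite directions, so they subtract. B = |B₁ − B₂| = |8.93×10⁻⁶ − 5.33×10⁻⁶| = 3.60×10⁻⁶ T.

B ≈ 3.60 μT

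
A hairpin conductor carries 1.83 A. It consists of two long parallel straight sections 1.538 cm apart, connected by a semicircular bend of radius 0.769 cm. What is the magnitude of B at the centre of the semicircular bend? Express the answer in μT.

B ≈ 122 μT

The semicircular arc contributes B_arc = μ₀I·π/(4πR) = μ₀I/(4R) = 7.48×10⁻⁵ T.
Each semi-infinite lead is at perpendicular distance R = 0.00769 m from the centre, with the perpendicular foot at its near end, so it contributes μ₀I/(4πR); both point the same way, together 4.76×10⁻⁵ T.
Arc and leads all point the same direction: B = 7.48×10⁻⁵ + 4.76×10⁻⁵ = 1.22×10⁻⁴ T.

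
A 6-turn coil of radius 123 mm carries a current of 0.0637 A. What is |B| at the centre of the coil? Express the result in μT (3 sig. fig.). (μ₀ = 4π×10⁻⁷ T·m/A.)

B ≈ 1.95 μT

For an N-turn flat coil, B = Nμ₀I/(2R) with R = 0.123 m.
B = 6 × 3.25×10⁻⁷ T = 1.95×10⁻⁶ T.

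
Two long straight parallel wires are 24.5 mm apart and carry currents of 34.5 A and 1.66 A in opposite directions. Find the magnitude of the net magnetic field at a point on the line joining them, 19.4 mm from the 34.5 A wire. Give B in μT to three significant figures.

Each long wire gives B = μ₀I/(2πd). Distances are d₁ = 0.0194 m and d₂ = 0.0051 m.
B₁ = 3.56×10⁻⁴ T, B₂ = 6.51×10⁻⁵ T.
Between antiparallel currents both contributions point the same way, so they add. B = B₁ + B₂ = 3.56×10⁻⁴ + 6.51×10⁻⁵ = 4.21×10⁻⁴ T.

B ≈ 421 μT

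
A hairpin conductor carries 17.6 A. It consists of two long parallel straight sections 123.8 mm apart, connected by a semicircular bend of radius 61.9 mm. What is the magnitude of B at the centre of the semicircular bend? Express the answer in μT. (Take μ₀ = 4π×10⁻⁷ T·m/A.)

B ≈ 146 μT

The semicircular arc contributes B_arc = μ₀I·π/(4πR) = μ₀I/(4R) = 8.93×10⁻⁵ T.
Each semi-infinite lead is at perpendicular distance R = 0.0619 m from the centre, with the perpendicular foot at its near end, so it contributes μ₀I/(4πR); both point the same way, together 5.69×10⁻⁵ T.
Arc and leads all point the same direction: B = 8.93×10⁻⁵ + 5.69×10⁻⁵ = 1.46×10⁻⁴ T.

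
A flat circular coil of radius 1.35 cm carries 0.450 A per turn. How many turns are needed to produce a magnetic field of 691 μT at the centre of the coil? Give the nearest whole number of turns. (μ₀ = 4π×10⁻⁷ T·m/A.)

For an N-turn coil, B = Nμ₀I/(2R). A single turn gives B₁ = 2.09×10⁻⁵ T with R = 0.0135 m.
N = B/B₁ = 6.91×10⁻⁴ / 2.09×10⁻⁵ = 32.99.

N = 33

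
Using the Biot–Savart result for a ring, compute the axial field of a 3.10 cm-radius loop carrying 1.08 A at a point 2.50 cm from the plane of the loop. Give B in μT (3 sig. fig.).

On the axis of a circular loop, B = μ₀IR² / [2(R²+z²)^(3/2)].
R² + z² = (0.031)² + (0.025)² = 0.001586 m², and (R²+z²)^(3/2) = 6.32×10⁻⁵ m³.
B = (4π×10⁻⁷ × 1.08 × 0.000961) / (2 × 6.32×10⁻⁵) = 1.03×10⁻⁵ T.

B ≈ 10.3 μT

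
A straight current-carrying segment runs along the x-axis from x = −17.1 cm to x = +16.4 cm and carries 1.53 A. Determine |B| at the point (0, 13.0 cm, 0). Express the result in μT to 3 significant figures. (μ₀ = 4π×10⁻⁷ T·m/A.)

B ≈ 1.86 μT

For a finite straight segment, B = (μ₀I/4πd)(sinθ₁ + sinθ₂), where θ₁, θ₂ are the angles from the perpendicular to each end.
The perpendicular distance is d = 0.13 m; the end-offsets along the wire are a = 0.171 m and b = 0.164 m.
sinθ₁ = 0.171/√(0.171²+0.13²) = 0.7961; sinθ₂ = 0.164/√(0.164²+0.13²) = 0.7837.
B = (4π×10⁻⁷ × 1.53) / (4π × 0.13) × (0.7961 + 0.7837) = 1.86×10⁻⁶ T.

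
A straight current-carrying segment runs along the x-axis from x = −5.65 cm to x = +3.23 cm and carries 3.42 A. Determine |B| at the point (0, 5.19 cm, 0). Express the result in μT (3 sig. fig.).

B ≈ 8.33 μT

For a finite straight segment, B = (μ₀I/4πd)(sinθ₁ + sinθ₂), where θ₁, θ₂ are the angles from the perpendicular to each end.
The perpendicular distance is d = 0.0519 m; the end-offsets along the wire are a = 0.0565 m and b = 0.0323 m.
sinθ₁ = 0.0565/√(0.0565²+0.0519²) = 0.7365; sinθ₂ = 0.0323/√(0.0323²+0.0519²) = 0.5284.
B = (4π×10⁻⁷ × 3.42) / (4π × 0.0519) × (0.7365 + 0.5284) = 8.33×10⁻⁶ T.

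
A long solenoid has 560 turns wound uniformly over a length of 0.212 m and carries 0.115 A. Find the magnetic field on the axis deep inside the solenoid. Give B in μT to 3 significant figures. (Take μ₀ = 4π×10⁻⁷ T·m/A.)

Inside a long solenoid, B = μ₀nI with n = 2642 turns/m.
B = 4π×10⁻⁷ × 2642 × 0.115 = 3.82×10⁻⁴ T.

B ≈ 382 μT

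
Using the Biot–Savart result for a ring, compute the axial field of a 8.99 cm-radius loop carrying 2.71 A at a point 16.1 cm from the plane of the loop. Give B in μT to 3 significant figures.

B ≈ 2.19 μT

On the axis of a circular loop, B = μ₀IR² / [2(R²+z²)^(3/2)].
R² + z² = (0.0899)² + (0.161)² = 0.034 m², and (R²+z²)^(3/2) = 6.27×10⁻³ m³.
B = (4π×10⁻⁷ × 2.71 × 0.008082) / (2 × 6.27×10⁻³) = 2.19×10⁻⁶ T.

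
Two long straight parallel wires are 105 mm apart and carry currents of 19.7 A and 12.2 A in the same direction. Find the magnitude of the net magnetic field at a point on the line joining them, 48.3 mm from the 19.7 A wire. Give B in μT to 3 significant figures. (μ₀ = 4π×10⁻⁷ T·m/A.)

B ≈ 38.5 μT

Each long wire gives B = μ₀I/(2πd). Distances are d₁ = 0.0483 m and d₂ = 0.0567 m.
B₁ = 8.16×10⁻⁵ T, B₂ = 4.30×10⁻⁵ T.
Between parallel currents the two contributions point in opposite directions, so they subtract. B = |B₁ − B₂| = |8.16×10⁻⁵ − 4.30×10⁻⁵| = 3.85×10⁻⁵ T.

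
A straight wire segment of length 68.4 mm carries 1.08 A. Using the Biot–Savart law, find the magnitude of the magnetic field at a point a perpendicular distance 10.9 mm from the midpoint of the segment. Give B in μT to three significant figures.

B ≈ 18.9 μT

For a finite straight segment, B = (μ₀I/4πd)(sinθ₁ + sinθ₂), where θ₁, θ₂ are the angles from the perpendicular to each end.
The perpendicular from the point meets the wire at its midpoint, so each end is L/2 = 0.0342 m away along the wire.
sinθ₁ = 0.0342/√(0.0342²+0.0109²) = 0.9528; sinθ₂ = 0.0342/√(0.0342²+0.0109²) = 0.9528.
B = (4π×10⁻⁷ × 1.08) / (4π × 0.0109) × (0.9528 + 0.9528) = 1.89×10⁻⁵ T.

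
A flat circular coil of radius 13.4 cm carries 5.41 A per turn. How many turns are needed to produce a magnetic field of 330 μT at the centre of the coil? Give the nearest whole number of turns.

N = 13

For an N-turn coil, B = Nμ₀I/(2R). A single turn gives B₁ = 2.54×10⁻⁵ T with R = 0.134 m.
N = B/B₁ = 3.30×10⁻⁴ / 2.54×10⁻⁵ = 13.01.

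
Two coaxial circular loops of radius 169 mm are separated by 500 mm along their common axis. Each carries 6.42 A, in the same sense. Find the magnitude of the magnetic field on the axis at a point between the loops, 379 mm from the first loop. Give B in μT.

Each loop contributes B = μ₀IR²/[2(R²+z²)^(3/2)] on the axis, with z measured from that loop.
Loop 1 (z = 0.379 m): B₁ = 1.61×10⁻⁶ T. Loop 2 (z = 0.121 m): B₂ = 1.28×10⁻⁵ T.
The fields add: B = B₁ + B₂ = 1.44×10⁻⁵ T.

B ≈ 14.4 μT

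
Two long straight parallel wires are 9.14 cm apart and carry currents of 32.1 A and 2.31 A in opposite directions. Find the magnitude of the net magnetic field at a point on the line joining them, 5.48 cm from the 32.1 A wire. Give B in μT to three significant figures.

Each long wire gives B = μ₀I/(2πd). Distances are d₁ = 0.0548 m and d₂ = 0.0366 m.
B₁ = 1.17×10⁻⁴ T, B₂ = 1.26×10⁻⁵ T.
Between antiparallel currents both contributions point the same way, so they add. B = B₁ + B₂ = 1.17×10⁻⁴ + 1.26×10⁻⁵ = 1.30×10⁻⁴ T.

B ≈ 130 μT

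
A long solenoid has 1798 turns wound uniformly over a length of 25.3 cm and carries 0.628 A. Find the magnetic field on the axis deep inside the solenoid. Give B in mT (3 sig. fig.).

B ≈ 5.61 mT

Inside a long solenoid, B = μ₀nI with n = 7107 turns/m.
B = 4π×10⁻⁷ × 7107 × 0.628 = 5.61×10⁻³ T.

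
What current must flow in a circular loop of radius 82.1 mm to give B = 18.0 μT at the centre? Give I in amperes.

I ≈ 2.35 A

At the centre of a circular loop B = μ₀I/(2R), so I = 2RB/μ₀.
With R = 0.0821 m, I = 2 × 0.0821 × 1.80×10⁻⁵ / (4π×10⁻⁷) = 2.35 A.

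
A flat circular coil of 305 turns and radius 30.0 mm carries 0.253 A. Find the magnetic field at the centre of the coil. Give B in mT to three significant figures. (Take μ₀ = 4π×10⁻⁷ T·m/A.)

For an N-turn flat coil, B = Nμ₀I/(2R) with R = 0.03 m.
B = 305 × 5.30×10⁻⁶ T = 1.62×10⁻³ T.

B ≈ 1.62 mT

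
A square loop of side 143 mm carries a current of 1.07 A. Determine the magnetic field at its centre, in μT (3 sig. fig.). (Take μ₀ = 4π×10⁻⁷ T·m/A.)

Each side is a finite straight segment at perpendicular distance d = a/(2 tan(π/4)) = 0.0715 m from the centre, with end-angles ±π/4.
One side contributes B₁ = (μ₀I/4πd)·2 sin(π/4) = 2.12×10⁻⁶ T.
All 4 sides add in the same direction: B = 4 × 2.12×10⁻⁶ = 8.47×10⁻⁶ T.

B ≈ 8.47 μT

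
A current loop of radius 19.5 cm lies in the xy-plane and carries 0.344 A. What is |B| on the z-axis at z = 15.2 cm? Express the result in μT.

On the axis of a circular loop, B = μ₀IR² / [2(R²+z²)^(3/2)].
R² + z² = (0.195)² + (0.152)² = 0.06113 m², and (R²+z²)^(3/2) = 1.51×10⁻² m³.
B = (4π×10⁻⁷ × 0.344 × 0.03803) / (2 × 1.51×10⁻²) = 5.44×10⁻⁷ T.

B ≈ 0.544 μT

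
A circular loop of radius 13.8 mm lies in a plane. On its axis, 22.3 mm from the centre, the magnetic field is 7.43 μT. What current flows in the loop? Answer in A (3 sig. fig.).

On the axis of a loop, B = μ₀IR²/[2(R²+z²)^(3/2)], so I = 2B(R²+z²)^(3/2)/(μ₀R²).
R² + z² = 0.0001904 + 0.0004973 = 0.0006877 m²; raised to 3/2 gives 1.80×10⁻⁵ m³.
I = 2 × 7.43×10⁻⁶ × 1.80×10⁻⁵ / (1.26×10⁻⁶ × 0.0001904) = 1.12 A.

I ≈ 1.12 A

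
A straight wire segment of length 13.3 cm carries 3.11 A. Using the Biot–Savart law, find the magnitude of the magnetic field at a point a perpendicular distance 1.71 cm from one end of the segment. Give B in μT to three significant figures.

B ≈ 18.0 μT

For a finite straight segment, B = (μ₀I/4πd)(sinθ₁ + sinθ₂), where θ₁, θ₂ are the angles from the perpendicular to each end.
The perpendicular foot is at one end, so the two end-offsets along the wire are 0 and L = 0.133 m.
sinθ₁ = 0/√(0²+0.0171²) = 0.0000; sinθ₂ = 0.133/√(0.133²+0.0171²) = 0.9918.
B = (4π×10⁻⁷ × 3.11) / (4π × 0.0171) × (0.0000 + 0.9918) = 1.80×10⁻⁵ T.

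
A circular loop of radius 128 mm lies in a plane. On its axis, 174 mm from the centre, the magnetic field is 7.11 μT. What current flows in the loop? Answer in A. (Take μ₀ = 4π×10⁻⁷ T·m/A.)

On the axis of a loop, B = μ₀IR²/[2(R²+z²)^(3/2)], so I = 2B(R²+z²)^(3/2)/(μ₀R²).
R² + z² = 0.01638 + 0.03028 = 0.04666 m²; raised to 3/2 gives 1.01×10⁻² m³.
I = 2 × 7.11×10⁻⁶ × 1.01×10⁻² / (1.26×10⁻⁶ × 0.01638) = 6.96 A.

I ≈ 6.96 A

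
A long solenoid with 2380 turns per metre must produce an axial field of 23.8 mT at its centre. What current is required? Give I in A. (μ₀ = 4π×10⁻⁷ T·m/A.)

I ≈ 7.96 A

Inside a long solenoid B = μ₀nI with n = 2380 m⁻¹, so I = B/(μ₀n).
I = 2.38×10⁻² / (4π×10⁻⁷ × 2380) = 7.96 A.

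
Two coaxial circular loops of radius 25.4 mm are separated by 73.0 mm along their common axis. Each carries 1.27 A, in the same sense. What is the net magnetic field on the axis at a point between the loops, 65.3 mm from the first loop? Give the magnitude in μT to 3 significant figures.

Each loop contributes B = μ₀IR²/[2(R²+z²)^(3/2)] on the axis, with z measured from that loop.
Loop 1 (z = 0.0653 m): B₁ = 1.50×10⁻⁶ T. Loop 2 (z = 0.0077 m): B₂ = 2.75×10⁻⁵ T.
The fields add: B = B₁ + B₂ = 2.90×10⁻⁵ T.

B ≈ 29.0 μT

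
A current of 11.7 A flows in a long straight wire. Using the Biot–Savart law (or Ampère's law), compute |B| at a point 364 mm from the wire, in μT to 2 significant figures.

For an infinitely long straight wire, B = μ₀I/(2πd).
B = (4π×10⁻⁷ × 11.7) / (2π × 0.364) = 6.43×10⁻⁶ T.

B ≈ 6.4 μT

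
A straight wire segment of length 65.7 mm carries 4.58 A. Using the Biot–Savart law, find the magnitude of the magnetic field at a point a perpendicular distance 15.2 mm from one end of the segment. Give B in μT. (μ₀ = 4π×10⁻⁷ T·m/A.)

For a finite straight segment, B = (μ₀I/4πd)(sinθ₁ + sinθ₂), where θ₁, θ₂ are the angles from the perpendicular to each end.
The perpendicular foot is at one end, so the two end-offsets along the wire are 0 and L = 0.0657 m.
sinθ₁ = 0/√(0²+0.0152²) = 0.0000; sinθ₂ = 0.0657/√(0.0657²+0.0152²) = 0.9743.
B = (4π×10⁻⁷ × 4.58) / (4π × 0.0152) × (0.0000 + 0.9743) = 2.94×10⁻⁵ T.

B ≈ 29.4 μT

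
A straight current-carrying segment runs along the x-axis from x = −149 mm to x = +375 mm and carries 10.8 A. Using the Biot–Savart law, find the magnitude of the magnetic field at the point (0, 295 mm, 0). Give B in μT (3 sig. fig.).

For a finite straight segment, B = (μ₀I/4πd)(sinθ₁ + sinθ₂), where θ₁, θ₂ are the angles from the perpendicular to each end.
The perpendicular distance is d = 0.295 m; the end-offsets along the wire are a = 0.149 m and b = 0.375 m.
sinθ₁ = 0.149/√(0.149²+0.295²) = 0.4508; sinθ₂ = 0.375/√(0.375²+0.295²) = 0.7860.
B = (4π×10⁻⁷ × 10.8) / (4π × 0.295) × (0.4508 + 0.7860) = 4.53×10⁻⁶ T.

B ≈ 4.53 μT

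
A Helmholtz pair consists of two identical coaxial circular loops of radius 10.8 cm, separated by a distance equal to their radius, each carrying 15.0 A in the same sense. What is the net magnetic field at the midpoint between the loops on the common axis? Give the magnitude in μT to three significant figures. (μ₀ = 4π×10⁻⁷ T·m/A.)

B ≈ 125 μT

Each loop contributes B = μ₀IR²/[2(R²+z²)^(3/2)] on the axis, with z measured from that loop.
Loop 1 (z = 0.054 m): B₁ = 6.24×10⁻⁵ T. Loop 2 (z = 0.054 m): B₂ = 6.24×10⁻⁵ T.
The fields add: B = B₁ + B₂ = 1.25×10⁻⁴ T.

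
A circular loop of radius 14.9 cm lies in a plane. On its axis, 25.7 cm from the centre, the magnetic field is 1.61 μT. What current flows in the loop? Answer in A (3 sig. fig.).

I ≈ 3.03 A

On the axis of a loop, B = μ₀IR²/[2(R²+z²)^(3/2)], so I = 2B(R²+z²)^(3/2)/(μ₀R²).
R² + z² = 0.0222 + 0.06605 = 0.08825 m²; raised to 3/2 gives 2.62×10⁻² m³.
I = 2 × 1.61×10⁻⁶ × 2.62×10⁻² / (1.26×10⁻⁶ × 0.0222) = 3.03 A.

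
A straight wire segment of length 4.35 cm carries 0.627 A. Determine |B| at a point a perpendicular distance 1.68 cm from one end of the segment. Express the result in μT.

B ≈ 3.48 μT

For a finite straight segment, B = (μ₀I/4πd)(sinθ₁ + sinθ₂), where θ₁, θ₂ are the angles from the perpendicular to each end.
The perpendicular foot is at one end, so the two end-offsets along the wire are 0 and L = 0.0435 m.
sinθ₁ = 0/√(0²+0.0168²) = 0.0000; sinθ₂ = 0.0435/√(0.0435²+0.0168²) = 0.9328.
B = (4π×10⁻⁷ × 0.627) / (4π × 0.0168) × (0.0000 + 0.9328) = 3.48×10⁻⁶ T.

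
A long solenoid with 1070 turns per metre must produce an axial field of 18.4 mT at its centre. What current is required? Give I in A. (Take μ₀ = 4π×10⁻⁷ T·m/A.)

Inside a long solenoid B = μ₀nI with n = 1070 m⁻¹, so I = B/(μ₀n).
I = 1.84×10⁻² / (4π×10⁻⁷ × 1070) = 13.7 A.

I ≈ 13.7 A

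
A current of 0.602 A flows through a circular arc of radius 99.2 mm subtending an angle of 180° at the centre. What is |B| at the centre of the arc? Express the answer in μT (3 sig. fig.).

The Biot–Savart field of a circular arc at its centre is B = μ₀Iφ/(4πR), with φ = 3.142 rad.
B = (4π×10⁻⁷ × 0.602 × 3.142) / (4π × 0.0992) = 1.91×10⁻⁶ T.

B ≈ 1.91 μT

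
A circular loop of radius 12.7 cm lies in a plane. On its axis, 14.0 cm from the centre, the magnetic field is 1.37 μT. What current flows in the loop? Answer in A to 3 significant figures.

On the axis of a loop, B = μ₀IR²/[2(R²+z²)^(3/2)], so I = 2B(R²+z²)^(3/2)/(μ₀R²).
R² + z² = 0.01613 + 0.0196 = 0.03573 m²; raised to 3/2 gives 6.75×10⁻³ m³.
I = 2 × 1.37×10⁻⁶ × 6.75×10⁻³ / (1.26×10⁻⁶ × 0.01613) = 0.913 A.

I ≈ 0.913 A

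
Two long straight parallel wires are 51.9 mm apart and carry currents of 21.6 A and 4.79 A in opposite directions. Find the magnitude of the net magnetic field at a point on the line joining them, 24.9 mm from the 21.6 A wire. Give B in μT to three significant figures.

Each long wire gives B = μ₀I/(2πd). Distances are d₁ = 0.0249 m and d₂ = 0.027 m.
B₁ = 1.73×10⁻⁴ T, B₂ = 3.55×10⁻⁵ T.
Between antiparallel currents both contributions point the same way, so they add. B = B₁ + B₂ = 1.73×10⁻⁴ + 3.55×10⁻⁵ = 2.09×10⁻⁴ T.

B ≈ 209 μT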